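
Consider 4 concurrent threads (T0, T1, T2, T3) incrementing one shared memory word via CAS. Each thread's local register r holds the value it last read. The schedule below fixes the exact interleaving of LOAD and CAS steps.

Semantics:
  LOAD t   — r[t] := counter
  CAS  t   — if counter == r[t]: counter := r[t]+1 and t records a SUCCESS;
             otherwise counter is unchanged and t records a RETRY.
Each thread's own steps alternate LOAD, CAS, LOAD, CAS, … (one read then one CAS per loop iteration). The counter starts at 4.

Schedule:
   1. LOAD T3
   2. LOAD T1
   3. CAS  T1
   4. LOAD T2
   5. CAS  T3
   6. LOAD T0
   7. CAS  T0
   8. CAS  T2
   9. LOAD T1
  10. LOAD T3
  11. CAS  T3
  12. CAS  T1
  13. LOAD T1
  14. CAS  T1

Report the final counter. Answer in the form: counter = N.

   1) LOAD T3:  M=4  r_T3=4
   2) LOAD T1:  M=4  r_T1=4
   3) CAS  T1:  M=5  r_T1=4 ✓
   4) LOAD T2:  M=5  r_T2=5
   5) CAS  T3:  M=5  r_T3=4 ✗
   6) LOAD T0:  M=5  r_T0=5
   7) CAS  T0:  M=6  r_T0=5 ✓
   8) CAS  T2:  M=6  r_T2=5 ✗
   9) LOAD T1:  M=6  r_T1=6
  10) LOAD T3:  M=6  r_T3=6
  11) CAS  T3:  M=7  r_T3=6 ✓
  12) CAS  T1:  M=7  r_T1=6 ✗
  13) LOAD T1:  M=7  r_T1=7
  14) CAS  T1:  M=8  r_T1=7 ✓

counter = 8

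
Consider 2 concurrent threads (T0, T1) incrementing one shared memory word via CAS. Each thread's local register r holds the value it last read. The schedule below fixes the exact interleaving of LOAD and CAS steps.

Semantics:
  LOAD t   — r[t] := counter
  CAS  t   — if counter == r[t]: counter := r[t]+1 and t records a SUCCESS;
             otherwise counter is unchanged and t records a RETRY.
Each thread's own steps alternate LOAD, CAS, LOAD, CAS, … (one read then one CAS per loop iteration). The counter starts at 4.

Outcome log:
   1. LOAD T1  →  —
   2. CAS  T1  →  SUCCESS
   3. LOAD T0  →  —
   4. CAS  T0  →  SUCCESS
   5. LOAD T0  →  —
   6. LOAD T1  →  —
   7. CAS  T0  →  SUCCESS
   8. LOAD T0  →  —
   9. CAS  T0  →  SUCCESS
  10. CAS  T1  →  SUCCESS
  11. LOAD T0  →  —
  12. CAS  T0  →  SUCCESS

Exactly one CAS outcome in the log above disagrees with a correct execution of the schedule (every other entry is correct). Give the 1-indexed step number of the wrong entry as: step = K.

Re-executing:
1. LOAD T1 → mem=4 r[T1]=4 [LOAD]
2. CAS T1 → mem=5 r[T1]=4 [OK]
3. LOAD T0 → mem=5 r[T0]=5 [LOAD]
4. CAS T0 → mem=6 r[T0]=5 [OK]
5. LOAD T0 → mem=6 r[T0]=6 [LOAD]
6. LOAD T1 → mem=6 r[T1]=6 [LOAD]
7. CAS T0 → mem=7 r[T0]=6 [OK]
8. LOAD T0 → mem=7 r[T0]=7 [LOAD]
9. CAS T0 → mem=8 r[T0]=7 [OK]
10. CAS T1 → mem=8 r[T1]=6 [RETRY]
11. LOAD T0 → mem=8 r[T0]=8 [LOAD]
12. CAS T0 → mem=9 r[T0]=8 [OK]
Flip is step 10.

step = 10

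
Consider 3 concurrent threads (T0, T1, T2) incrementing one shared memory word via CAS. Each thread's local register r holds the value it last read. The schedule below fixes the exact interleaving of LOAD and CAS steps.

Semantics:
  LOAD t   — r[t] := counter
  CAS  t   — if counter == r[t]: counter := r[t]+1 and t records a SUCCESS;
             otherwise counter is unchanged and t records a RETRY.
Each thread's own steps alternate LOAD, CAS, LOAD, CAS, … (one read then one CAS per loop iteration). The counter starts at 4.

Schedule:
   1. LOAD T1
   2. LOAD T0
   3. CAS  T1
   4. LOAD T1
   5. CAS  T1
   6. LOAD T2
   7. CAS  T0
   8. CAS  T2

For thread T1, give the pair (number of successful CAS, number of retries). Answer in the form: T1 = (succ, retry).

T1 = (2, 0)

T1 LOAD — after: cnt=4, r=4 — load
T0 LOAD — after: cnt=4, r=4 — load
T1 CAS — after: cnt=5, r=4 — ok
T1 LOAD — after: cnt=5, r=5 — load
T1 CAS — after: cnt=6, r=5 — ok
T2 LOAD — after: cnt=6, r=6 — load
T0 CAS — after: cnt=6, r=4 — retry
T2 CAS — after: cnt=7, r=6 — ok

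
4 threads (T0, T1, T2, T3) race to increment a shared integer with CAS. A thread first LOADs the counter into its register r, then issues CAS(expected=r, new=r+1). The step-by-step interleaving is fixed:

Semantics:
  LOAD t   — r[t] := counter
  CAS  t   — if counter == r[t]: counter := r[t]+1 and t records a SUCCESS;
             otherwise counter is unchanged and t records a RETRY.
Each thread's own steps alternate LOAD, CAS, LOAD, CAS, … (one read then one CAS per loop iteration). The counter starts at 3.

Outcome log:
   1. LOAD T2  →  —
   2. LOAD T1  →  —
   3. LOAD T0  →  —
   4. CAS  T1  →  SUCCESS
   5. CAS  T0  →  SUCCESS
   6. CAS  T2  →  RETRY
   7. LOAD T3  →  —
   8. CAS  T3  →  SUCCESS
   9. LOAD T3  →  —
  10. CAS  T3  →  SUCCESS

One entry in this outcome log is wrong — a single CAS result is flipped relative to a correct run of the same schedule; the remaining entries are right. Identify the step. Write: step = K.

Re-executing:
   1) LOAD T2:  M=3  r_T2=3
   2) LOAD T1:  M=3  r_T1=3
   3) LOAD T0:  M=3  r_T0=3
   4) CAS  T1:  M=4  r_T1=3 ✓
   5) CAS  T0:  M=4  r_T0=3 ✗
   6) CAS  T2:  M=4  r_T2=3 ✗
   7) LOAD T3:  M=4  r_T3=4
   8) CAS  T3:  M=5  r_T3=4 ✓
   9) LOAD T3:  M=5  r_T3=5
  10) CAS  T3:  M=6  r_T3=5 ✓
Log disagrees first at step 5.

step = 5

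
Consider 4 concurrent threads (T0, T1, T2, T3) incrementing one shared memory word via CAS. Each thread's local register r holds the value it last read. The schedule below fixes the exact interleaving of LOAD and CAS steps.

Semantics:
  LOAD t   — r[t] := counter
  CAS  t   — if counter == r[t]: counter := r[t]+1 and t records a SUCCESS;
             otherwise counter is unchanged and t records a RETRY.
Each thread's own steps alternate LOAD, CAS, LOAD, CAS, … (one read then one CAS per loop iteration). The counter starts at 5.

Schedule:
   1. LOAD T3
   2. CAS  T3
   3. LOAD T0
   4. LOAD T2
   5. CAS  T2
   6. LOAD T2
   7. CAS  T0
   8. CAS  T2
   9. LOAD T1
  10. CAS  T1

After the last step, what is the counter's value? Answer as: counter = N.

counter = 9

   1) LOAD T3:  M=5  r_T3=5
   2) CAS  T3:  M=6  r_T3=5 ✓
   3) LOAD T0:  M=6  r_T0=6
   4) LOAD T2:  M=6  r_T2=6
   5) CAS  T2:  M=7  r_T2=6 ✓
   6) LOAD T2:  M=7  r_T2=7
   7) CAS  T0:  M=7  r_T0=6 ✗
   8) CAS  T2:  M=8  r_T2=7 ✓
   9) LOAD T1:  M=8  r_T1=8
  10) CAS  T1:  M=9  r_T1=8 ✓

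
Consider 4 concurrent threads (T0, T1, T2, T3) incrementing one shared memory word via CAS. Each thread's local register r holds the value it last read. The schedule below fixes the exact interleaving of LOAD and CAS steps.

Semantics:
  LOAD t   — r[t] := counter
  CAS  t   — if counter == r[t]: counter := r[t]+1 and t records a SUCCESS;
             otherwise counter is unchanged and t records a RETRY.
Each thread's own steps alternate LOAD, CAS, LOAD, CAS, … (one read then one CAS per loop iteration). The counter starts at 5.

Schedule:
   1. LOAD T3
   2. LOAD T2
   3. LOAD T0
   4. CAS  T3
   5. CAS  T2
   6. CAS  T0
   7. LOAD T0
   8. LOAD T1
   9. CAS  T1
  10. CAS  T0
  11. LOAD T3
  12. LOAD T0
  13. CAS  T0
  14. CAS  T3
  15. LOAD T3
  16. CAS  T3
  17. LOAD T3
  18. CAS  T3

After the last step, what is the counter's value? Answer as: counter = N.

counter = 10

T3 LOAD — after: cnt=5, r=5 — load
T2 LOAD — after: cnt=5, r=5 — load
T0 LOAD — after: cnt=5, r=5 — load
T3 CAS — after: cnt=6, r=5 — ok
T2 CAS — after: cnt=6, r=5 — retry
T0 CAS — after: cnt=6, r=5 — retry
T0 LOAD — after: cnt=6, r=6 — load
T1 LOAD — after: cnt=6, r=6 — load
T1 CAS — after: cnt=7, r=6 — ok
T0 CAS — after: cnt=7, r=6 — retry
T3 LOAD — after: cnt=7, r=7 — load
T0 LOAD — after: cnt=7, r=7 — load
T0 CAS — after: cnt=8, r=7 — ok
T3 CAS — after: cnt=8, r=7 — retry
T3 LOAD — after: cnt=8, r=8 — load
T3 CAS — after: cnt=9, r=8 — ok
T3 LOAD — after: cnt=9, r=9 — load
T3 CAS — after: cnt=10, r=9 — ok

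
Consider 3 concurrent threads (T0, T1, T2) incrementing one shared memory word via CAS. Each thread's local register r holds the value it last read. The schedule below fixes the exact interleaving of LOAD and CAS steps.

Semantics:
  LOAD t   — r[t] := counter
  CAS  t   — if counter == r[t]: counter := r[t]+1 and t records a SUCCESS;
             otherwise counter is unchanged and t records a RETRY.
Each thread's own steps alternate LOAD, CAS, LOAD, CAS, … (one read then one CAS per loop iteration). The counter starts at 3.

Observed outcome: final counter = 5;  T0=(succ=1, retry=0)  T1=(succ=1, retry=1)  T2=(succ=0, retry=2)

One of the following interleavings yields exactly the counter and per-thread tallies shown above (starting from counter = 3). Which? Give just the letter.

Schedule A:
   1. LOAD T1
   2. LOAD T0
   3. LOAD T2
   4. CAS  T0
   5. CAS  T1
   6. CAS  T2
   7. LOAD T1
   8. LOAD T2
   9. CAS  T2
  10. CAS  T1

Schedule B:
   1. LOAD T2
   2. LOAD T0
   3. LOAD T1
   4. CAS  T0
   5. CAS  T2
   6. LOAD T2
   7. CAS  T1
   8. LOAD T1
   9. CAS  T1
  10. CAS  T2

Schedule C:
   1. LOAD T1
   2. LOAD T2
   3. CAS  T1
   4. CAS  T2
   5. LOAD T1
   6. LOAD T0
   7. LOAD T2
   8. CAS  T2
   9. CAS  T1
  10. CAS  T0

Simulating candidate B:
   1) LOAD T2:  M=3  r_T2=3
   2) LOAD T0:  M=3  r_T0=3
   3) LOAD T1:  M=3  r_T1=3
   4) CAS  T0:  M=4  r_T0=3 ✓
   5) CAS  T2:  M=4  r_T2=3 ✗
   6) LOAD T2:  M=4  r_T2=4
   7) CAS  T1:  M=4  r_T1=3 ✗
   8) LOAD T1:  M=4  r_T1=4
   9) CAS  T1:  M=5  r_T1=4 ✓
  10) CAS  T2:  M=5  r_T2=4 ✗

B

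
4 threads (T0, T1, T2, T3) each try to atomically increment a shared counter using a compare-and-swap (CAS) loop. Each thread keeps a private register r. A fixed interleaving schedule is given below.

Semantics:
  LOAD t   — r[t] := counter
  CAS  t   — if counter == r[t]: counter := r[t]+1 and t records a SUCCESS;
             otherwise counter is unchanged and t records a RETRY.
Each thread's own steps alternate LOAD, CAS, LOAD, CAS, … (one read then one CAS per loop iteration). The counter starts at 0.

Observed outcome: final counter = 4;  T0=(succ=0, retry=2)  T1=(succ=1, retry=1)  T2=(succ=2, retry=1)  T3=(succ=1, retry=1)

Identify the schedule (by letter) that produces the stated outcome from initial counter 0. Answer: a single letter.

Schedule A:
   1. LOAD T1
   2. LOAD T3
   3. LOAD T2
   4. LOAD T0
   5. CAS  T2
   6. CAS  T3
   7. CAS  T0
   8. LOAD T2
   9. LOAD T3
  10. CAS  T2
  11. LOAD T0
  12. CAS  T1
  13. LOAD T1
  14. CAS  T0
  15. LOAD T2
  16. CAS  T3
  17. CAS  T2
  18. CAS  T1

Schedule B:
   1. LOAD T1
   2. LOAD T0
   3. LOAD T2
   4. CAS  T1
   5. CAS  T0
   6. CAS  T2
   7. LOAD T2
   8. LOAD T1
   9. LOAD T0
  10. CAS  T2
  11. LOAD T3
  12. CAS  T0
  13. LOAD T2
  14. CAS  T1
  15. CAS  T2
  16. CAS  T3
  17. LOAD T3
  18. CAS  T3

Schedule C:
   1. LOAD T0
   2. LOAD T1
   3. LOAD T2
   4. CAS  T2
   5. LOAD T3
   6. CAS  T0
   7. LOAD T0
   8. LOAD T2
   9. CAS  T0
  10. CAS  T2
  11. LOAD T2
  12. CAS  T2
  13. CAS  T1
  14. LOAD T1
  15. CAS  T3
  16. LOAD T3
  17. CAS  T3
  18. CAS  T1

Tracing schedule B:
   1) LOAD T1:  M=0  r_T1=0
   2) LOAD T0:  M=0  r_T0=0
   3) LOAD T2:  M=0  r_T2=0
   4) CAS  T1:  M=1  r_T1=0 ✓
   5) CAS  T0:  M=1  r_T0=0 ✗
   6) CAS  T2:  M=1  r_T2=0 ✗
   7) LOAD T2:  M=1  r_T2=1
   8) LOAD T1:  M=1  r_T1=1
   9) LOAD T0:  M=1  r_T0=1
  10) CAS  T2:  M=2  r_T2=1 ✓
  11) LOAD T3:  M=2  r_T3=2
  12) CAS  T0:  M=2  r_T0=1 ✗
  13) LOAD T2:  M=2  r_T2=2
  14) CAS  T1:  M=2  r_T1=1 ✗
  15) CAS  T2:  M=3  r_T2=2 ✓
  16) CAS  T3:  M=3  r_T3=2 ✗
  17) LOAD T3:  M=3  r_T3=3
  18) CAS  T3:  M=4  r_T3=3 ✓

B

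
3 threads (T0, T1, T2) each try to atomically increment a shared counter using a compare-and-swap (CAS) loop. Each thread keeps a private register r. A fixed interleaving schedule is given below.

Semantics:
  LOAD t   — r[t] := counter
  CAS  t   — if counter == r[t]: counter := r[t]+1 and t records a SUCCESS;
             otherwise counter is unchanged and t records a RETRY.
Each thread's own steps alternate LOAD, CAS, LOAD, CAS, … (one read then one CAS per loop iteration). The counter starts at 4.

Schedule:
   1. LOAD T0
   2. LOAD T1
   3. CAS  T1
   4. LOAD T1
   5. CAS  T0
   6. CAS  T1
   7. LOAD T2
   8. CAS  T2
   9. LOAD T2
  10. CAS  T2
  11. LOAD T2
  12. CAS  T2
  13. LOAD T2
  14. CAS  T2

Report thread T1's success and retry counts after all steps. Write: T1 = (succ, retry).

   1) LOAD T0:  M=4  r_T0=4
   2) LOAD T1:  M=4  r_T1=4
   3) CAS  T1:  M=5  r_T1=4 ✓
   4) LOAD T1:  M=5  r_T1=5
   5) CAS  T0:  M=5  r_T0=4 ✗
   6) CAS  T1:  M=6  r_T1=5 ✓
   7) LOAD T2:  M=6  r_T2=6
   8) CAS  T2:  M=7  r_T2=6 ✓
   9) LOAD T2:  M=7  r_T2=7
  10) CAS  T2:  M=8  r_T2=7 ✓
  11) LOAD T2:  M=8  r_T2=8
  12) CAS  T2:  M=9  r_T2=8 ✓
  13) LOAD T2:  M=9  r_T2=9
  14) CAS  T2:  M=10  r_T2=9 ✓

T1 = (2, 0)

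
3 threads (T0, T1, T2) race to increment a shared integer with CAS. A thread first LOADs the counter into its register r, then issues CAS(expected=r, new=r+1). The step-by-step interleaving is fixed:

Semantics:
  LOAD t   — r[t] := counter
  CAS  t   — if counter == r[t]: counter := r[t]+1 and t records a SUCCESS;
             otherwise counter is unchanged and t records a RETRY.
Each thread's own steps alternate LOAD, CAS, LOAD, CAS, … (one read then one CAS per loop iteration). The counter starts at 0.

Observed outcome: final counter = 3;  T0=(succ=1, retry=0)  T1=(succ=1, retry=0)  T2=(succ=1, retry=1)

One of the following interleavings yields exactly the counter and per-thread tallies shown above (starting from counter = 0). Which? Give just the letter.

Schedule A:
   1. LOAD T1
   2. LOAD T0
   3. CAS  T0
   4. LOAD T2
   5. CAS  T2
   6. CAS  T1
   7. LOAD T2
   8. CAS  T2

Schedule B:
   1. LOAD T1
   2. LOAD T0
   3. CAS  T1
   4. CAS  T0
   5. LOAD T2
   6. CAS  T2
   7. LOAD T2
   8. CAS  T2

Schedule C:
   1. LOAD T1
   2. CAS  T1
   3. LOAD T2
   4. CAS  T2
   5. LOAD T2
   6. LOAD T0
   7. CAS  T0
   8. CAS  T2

C

Run C:
   1) LOAD T1:  M=0  r_T1=0
   2) CAS  T1:  M=1  r_T1=0 ✓
   3) LOAD T2:  M=1  r_T2=1
   4) CAS  T2:  M=2  r_T2=1 ✓
   5) LOAD T2:  M=2  r_T2=2
   6) LOAD T0:  M=2  r_T0=2
   7) CAS  T0:  M=3  r_T0=2 ✓
   8) CAS  T2:  M=3  r_T2=2 ✗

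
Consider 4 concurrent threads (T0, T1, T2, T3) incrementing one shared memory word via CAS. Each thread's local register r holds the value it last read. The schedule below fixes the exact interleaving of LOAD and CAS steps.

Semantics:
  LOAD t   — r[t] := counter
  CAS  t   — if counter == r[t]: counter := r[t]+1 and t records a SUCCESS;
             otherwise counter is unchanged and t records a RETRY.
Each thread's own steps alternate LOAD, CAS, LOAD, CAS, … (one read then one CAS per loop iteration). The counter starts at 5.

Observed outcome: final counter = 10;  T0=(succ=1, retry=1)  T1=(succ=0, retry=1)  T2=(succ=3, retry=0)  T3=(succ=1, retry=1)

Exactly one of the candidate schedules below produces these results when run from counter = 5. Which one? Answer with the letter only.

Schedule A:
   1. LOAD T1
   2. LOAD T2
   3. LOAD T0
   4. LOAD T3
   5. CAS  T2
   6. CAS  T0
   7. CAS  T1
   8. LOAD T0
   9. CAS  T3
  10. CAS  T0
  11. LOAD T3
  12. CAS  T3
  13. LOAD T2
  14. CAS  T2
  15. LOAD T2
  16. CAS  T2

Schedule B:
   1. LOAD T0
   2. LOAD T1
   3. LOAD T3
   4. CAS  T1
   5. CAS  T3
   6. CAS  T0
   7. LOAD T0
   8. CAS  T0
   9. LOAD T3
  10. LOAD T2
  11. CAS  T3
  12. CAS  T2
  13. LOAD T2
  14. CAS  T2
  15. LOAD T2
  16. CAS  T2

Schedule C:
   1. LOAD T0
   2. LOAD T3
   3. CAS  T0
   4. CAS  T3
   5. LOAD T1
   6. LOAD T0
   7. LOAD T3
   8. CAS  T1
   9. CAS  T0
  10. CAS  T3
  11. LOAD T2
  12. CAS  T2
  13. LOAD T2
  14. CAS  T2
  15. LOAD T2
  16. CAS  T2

Tracing schedule A:
[1] T1.load  rd  (counter 5, T1.r 5)
[2] T2.load  rd  (counter 5, T2.r 5)
[3] T0.load  rd  (counter 5, T0.r 5)
[4] T3.load  rd  (counter 5, T3.r 5)
[5] T2.cas  hit  (counter 6, T2.r 5)
[6] T0.cas  miss  (counter 6, T0.r 5)
[7] T1.cas  miss  (counter 6, T1.r 5)
[8] T0.load  rd  (counter 6, T0.r 6)
[9] T3.cas  miss  (counter 6, T3.r 5)
[10] T0.cas  hit  (counter 7, T0.r 6)
[11] T3.load  rd  (counter 7, T3.r 7)
[12] T3.cas  hit  (counter 8, T3.r 7)
[13] T2.load  rd  (counter 8, T2.r 8)
[14] T2.cas  hit  (counter 9, T2.r 8)
[15] T2.load  rd  (counter 9, T2.r 9)
[16] T2.cas  hit  (counter 10, T2.r 9)

A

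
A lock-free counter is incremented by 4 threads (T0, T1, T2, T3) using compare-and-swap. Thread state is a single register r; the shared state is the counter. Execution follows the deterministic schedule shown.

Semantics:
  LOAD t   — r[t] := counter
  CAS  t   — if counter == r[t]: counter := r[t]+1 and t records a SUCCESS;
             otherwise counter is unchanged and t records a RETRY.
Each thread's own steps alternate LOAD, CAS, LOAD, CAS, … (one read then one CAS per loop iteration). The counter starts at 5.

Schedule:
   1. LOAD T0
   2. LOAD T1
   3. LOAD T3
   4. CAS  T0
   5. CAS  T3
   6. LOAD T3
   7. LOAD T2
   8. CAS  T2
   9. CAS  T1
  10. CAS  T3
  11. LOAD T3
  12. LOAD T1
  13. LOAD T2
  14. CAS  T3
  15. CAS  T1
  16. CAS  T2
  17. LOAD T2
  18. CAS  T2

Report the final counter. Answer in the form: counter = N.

1. LOAD T0 → mem=5 r[T0]=5 [LOAD]
2. LOAD T1 → mem=5 r[T1]=5 [LOAD]
3. LOAD T3 → mem=5 r[T3]=5 [LOAD]
4. CAS T0 → mem=6 r[T0]=5 [OK]
5. CAS T3 → mem=6 r[T3]=5 [RETRY]
6. LOAD T3 → mem=6 r[T3]=6 [LOAD]
7. LOAD T2 → mem=6 r[T2]=6 [LOAD]
8. CAS T2 → mem=7 r[T2]=6 [OK]
9. CAS T1 → mem=7 r[T1]=5 [RETRY]
10. CAS T3 → mem=7 r[T3]=6 [RETRY]
11. LOAD T3 → mem=7 r[T3]=7 [LOAD]
12. LOAD T1 → mem=7 r[T1]=7 [LOAD]
13. LOAD T2 → mem=7 r[T2]=7 [LOAD]
14. CAS T3 → mem=8 r[T3]=7 [OK]
15. CAS T1 → mem=8 r[T1]=7 [RETRY]
16. CAS T2 → mem=8 r[T2]=7 [RETRY]
17. LOAD T2 → mem=8 r[T2]=8 [LOAD]
18. CAS T2 → mem=9 r[T2]=8 [OK]

counter = 9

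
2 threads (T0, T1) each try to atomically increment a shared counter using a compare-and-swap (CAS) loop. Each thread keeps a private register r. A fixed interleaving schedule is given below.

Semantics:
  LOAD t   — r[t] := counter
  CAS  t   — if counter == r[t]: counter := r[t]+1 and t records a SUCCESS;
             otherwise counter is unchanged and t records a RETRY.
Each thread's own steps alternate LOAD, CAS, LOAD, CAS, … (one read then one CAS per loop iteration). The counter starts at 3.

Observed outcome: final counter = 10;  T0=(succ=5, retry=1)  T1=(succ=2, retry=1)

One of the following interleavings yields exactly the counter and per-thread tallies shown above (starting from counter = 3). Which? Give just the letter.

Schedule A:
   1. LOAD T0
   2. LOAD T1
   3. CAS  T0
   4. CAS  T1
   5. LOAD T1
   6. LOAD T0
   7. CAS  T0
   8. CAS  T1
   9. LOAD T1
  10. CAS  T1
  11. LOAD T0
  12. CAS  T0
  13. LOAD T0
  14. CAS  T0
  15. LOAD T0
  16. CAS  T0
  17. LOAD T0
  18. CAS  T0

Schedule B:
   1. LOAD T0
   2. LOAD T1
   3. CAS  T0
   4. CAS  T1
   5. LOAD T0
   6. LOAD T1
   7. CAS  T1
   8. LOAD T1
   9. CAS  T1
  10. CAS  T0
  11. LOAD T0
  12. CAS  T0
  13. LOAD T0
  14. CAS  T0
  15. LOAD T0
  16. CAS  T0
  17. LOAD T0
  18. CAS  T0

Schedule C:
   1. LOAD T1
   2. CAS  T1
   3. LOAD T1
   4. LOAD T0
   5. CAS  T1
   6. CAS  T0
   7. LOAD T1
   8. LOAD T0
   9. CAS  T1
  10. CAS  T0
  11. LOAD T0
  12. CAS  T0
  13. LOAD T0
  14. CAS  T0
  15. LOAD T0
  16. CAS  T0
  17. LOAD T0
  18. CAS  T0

B

Simulating candidate B:
T0 LOAD — after: cnt=3, r=3 — load
T1 LOAD — after: cnt=3, r=3 — load
T0 CAS — after: cnt=4, r=3 — ok
T1 CAS — after: cnt=4, r=3 — retry
T0 LOAD — after: cnt=4, r=4 — load
T1 LOAD — after: cnt=4, r=4 — load
T1 CAS — after: cnt=5, r=4 — ok
T1 LOAD — after: cnt=5, r=5 — load
T1 CAS — after: cnt=6, r=5 — ok
T0 CAS — after: cnt=6, r=4 — retry
T0 LOAD — after: cnt=6, r=6 — load
T0 CAS — after: cnt=7, r=6 — ok
T0 LOAD — after: cnt=7, r=7 — load
T0 CAS — after: cnt=8, r=7 — ok
T0 LOAD — after: cnt=8, r=8 — load
T0 CAS — after: cnt=9, r=8 — ok
T0 LOAD — after: cnt=9, r=9 — load
T0 CAS — after: cnt=10, r=9 — ok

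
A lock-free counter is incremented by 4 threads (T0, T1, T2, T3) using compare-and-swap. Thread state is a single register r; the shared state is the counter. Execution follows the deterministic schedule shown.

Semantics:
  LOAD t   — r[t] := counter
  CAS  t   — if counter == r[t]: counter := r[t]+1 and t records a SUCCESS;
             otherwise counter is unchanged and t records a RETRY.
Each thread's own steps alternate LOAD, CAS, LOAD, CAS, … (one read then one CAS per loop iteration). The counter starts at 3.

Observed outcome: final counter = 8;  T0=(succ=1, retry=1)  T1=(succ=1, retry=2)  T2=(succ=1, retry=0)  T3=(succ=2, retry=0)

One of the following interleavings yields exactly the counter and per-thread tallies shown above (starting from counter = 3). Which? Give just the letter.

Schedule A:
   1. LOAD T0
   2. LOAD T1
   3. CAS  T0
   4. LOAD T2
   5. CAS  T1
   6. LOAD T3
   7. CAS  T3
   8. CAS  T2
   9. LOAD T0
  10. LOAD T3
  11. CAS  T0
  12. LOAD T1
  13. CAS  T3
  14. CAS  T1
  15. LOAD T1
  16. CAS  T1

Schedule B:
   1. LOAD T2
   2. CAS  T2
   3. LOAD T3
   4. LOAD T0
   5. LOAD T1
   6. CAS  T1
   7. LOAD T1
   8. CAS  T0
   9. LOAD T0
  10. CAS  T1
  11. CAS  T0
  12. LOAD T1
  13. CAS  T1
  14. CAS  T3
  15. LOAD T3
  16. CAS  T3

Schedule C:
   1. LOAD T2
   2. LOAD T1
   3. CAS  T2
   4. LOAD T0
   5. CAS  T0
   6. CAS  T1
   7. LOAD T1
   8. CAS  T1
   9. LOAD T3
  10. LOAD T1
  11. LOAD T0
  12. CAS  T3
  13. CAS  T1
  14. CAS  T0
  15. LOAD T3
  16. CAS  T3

C

Tracing schedule C:
[1] T2.load  rd  (counter 3, T2.r 3)
[2] T1.load  rd  (counter 3, T1.r 3)
[3] T2.cas  hit  (counter 4, T2.r 3)
[4] T0.load  rd  (counter 4, T0.r 4)
[5] T0.cas  hit  (counter 5, T0.r 4)
[6] T1.cas  miss  (counter 5, T1.r 3)
[7] T1.load  rd  (counter 5, T1.r 5)
[8] T1.cas  hit  (counter 6, T1.r 5)
[9] T3.load  rd  (counter 6, T3.r 6)
[10] T1.load  rd  (counter 6, T1.r 6)
[11] T0.load  rd  (counter 6, T0.r 6)
[12] T3.cas  hit  (counter 7, T3.r 6)
[13] T1.cas  miss  (counter 7, T1.r 6)
[14] T0.cas  miss  (counter 7, T0.r 6)
[15] T3.load  rd  (counter 7, T3.r 7)
[16] T3.cas  hit  (counter 8, T3.r 7)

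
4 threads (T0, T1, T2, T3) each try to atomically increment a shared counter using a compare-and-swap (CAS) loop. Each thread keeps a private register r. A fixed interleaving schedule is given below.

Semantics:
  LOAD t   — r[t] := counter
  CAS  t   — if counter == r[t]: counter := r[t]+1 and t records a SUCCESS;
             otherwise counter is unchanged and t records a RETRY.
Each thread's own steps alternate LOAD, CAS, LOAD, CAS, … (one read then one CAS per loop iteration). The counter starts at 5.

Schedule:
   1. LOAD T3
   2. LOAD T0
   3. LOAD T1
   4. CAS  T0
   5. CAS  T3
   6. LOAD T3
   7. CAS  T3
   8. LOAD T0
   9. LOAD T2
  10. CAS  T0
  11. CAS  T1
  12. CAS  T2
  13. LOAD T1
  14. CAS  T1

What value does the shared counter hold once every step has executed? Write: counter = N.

counter = 9

T3 LOAD — after: cnt=5, r=5 — load
T0 LOAD — after: cnt=5, r=5 — load
T1 LOAD — after: cnt=5, r=5 — load
T0 CAS — after: cnt=6, r=5 — ok
T3 CAS — after: cnt=6, r=5 — retry
T3 LOAD — after: cnt=6, r=6 — load
T3 CAS — after: cnt=7, r=6 — ok
T0 LOAD — after: cnt=7, r=7 — load
T2 LOAD — after: cnt=7, r=7 — load
T0 CAS — after: cnt=8, r=7 — ok
T1 CAS — after: cnt=8, r=5 — retry
T2 CAS — after: cnt=8, r=7 — retry
T1 LOAD — after: cnt=8, r=8 — load
T1 CAS — after: cnt=9, r=8 — ok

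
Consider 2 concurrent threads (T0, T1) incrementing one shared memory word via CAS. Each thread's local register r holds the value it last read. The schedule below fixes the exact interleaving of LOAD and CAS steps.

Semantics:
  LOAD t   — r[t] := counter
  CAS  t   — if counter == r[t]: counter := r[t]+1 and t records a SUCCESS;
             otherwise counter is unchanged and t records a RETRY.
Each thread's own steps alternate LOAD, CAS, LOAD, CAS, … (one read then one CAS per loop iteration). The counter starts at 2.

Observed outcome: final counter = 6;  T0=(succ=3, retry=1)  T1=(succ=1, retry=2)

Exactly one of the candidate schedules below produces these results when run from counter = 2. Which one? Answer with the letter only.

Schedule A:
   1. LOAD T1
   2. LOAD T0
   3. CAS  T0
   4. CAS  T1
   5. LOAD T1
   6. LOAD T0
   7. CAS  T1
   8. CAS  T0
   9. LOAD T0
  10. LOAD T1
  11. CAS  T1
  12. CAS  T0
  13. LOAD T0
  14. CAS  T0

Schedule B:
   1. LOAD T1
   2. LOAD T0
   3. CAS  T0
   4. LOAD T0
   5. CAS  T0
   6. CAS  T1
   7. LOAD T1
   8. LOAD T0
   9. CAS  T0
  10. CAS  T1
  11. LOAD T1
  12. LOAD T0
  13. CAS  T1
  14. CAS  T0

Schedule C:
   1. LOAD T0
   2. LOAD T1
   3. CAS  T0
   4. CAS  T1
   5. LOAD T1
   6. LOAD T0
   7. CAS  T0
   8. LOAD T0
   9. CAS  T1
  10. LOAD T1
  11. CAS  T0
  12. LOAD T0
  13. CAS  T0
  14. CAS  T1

Tracing schedule B:
step 1: T1 LOAD ⇒ load; ctr=2 reg=2
step 2: T0 LOAD ⇒ load; ctr=2 reg=2
step 3: T0 CAS ⇒ ok; ctr=3 reg=2
step 4: T0 LOAD ⇒ load; ctr=3 reg=3
step 5: T0 CAS ⇒ ok; ctr=4 reg=3
step 6: T1 CAS ⇒ retry; ctr=4 reg=2
step 7: T1 LOAD ⇒ load; ctr=4 reg=4
step 8: T0 LOAD ⇒ load; ctr=4 reg=4
step 9: T0 CAS ⇒ ok; ctr=5 reg=4
step 10: T1 CAS ⇒ retry; ctr=5 reg=4
step 11: T1 LOAD ⇒ load; ctr=5 reg=5
step 12: T0 LOAD ⇒ load; ctr=5 reg=5
step 13: T1 CAS ⇒ ok; ctr=6 reg=5
step 14: T0 CAS ⇒ retry; ctr=6 reg=5

B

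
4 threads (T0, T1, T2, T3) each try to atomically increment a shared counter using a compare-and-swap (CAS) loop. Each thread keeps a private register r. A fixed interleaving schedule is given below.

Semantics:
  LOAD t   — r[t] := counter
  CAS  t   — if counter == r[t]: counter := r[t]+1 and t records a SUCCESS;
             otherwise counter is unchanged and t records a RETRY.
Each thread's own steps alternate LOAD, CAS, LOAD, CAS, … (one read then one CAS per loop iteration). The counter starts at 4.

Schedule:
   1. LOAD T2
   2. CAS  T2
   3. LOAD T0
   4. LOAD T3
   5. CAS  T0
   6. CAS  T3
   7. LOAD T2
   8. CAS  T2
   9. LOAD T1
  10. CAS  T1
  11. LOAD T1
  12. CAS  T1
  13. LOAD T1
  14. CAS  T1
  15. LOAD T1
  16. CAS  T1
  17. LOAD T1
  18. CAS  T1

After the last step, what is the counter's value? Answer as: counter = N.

counter = 12

#1 T2 reads 4
#2 T2 CAS(4→5) writes; counter now 5
#3 T0 reads 5
#4 T3 reads 5
#5 T0 CAS(5→6) writes; counter now 6
#6 T3 CAS(5→6) fails; counter now 6
#7 T2 reads 6
#8 T2 CAS(6→7) writes; counter now 7
#9 T1 reads 7
#10 T1 CAS(7→8) writes; counter now 8
#11 T1 reads 8
#12 T1 CAS(8→9) writes; counter now 9
#13 T1 reads 9
#14 T1 CAS(9→10) writes; counter now 10
#15 T1 reads 10
#16 T1 CAS(10→11) writes; counter now 11
#17 T1 reads 11
#18 T1 CAS(11→12) writes; counter now 12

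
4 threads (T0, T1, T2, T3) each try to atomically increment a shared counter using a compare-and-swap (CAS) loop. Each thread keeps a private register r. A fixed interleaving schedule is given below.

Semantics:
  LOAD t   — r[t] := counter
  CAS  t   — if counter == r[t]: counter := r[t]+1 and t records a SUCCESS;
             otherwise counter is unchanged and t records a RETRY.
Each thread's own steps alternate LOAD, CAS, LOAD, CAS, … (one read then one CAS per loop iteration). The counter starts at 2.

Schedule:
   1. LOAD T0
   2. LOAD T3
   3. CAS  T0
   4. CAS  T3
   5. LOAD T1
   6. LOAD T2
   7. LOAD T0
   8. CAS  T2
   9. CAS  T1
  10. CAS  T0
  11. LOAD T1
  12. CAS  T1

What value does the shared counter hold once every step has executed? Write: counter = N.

counter = 5

T0 LOAD — after: cnt=2, r=2 — load
T3 LOAD — after: cnt=2, r=2 — load
T0 CAS — after: cnt=3, r=2 — ok
T3 CAS — after: cnt=3, r=2 — retry
T1 LOAD — after: cnt=3, r=3 — load
T2 LOAD — after: cnt=3, r=3 — load
T0 LOAD — after: cnt=3, r=3 — load
T2 CAS — after: cnt=4, r=3 — ok
T1 CAS — after: cnt=4, r=3 — retry
T0 CAS — after: cnt=4, r=3 — retry
T1 LOAD — after: cnt=4, r=4 — load
T1 CAS — after: cnt=5, r=4 — ok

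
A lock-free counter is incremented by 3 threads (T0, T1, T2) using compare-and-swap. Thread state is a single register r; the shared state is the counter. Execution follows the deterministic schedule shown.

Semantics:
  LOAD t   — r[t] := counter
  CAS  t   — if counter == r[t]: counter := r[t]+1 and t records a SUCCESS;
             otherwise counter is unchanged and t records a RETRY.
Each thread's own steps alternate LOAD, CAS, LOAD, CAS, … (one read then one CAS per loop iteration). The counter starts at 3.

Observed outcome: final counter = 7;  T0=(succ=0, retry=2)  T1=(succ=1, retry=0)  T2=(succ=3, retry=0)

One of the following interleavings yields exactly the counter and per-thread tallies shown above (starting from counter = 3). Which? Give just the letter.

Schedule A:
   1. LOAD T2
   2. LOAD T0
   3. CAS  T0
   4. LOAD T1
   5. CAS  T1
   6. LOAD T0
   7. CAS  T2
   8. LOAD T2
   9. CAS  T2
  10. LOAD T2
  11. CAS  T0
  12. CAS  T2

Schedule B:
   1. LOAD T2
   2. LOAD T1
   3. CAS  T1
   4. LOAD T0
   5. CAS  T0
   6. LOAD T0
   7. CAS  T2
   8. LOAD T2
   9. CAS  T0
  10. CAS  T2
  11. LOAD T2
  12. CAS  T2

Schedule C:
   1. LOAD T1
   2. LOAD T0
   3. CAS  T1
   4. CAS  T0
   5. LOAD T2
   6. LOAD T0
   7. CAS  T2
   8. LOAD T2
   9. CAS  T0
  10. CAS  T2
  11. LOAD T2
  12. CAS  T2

C

Simulating candidate C:
1. LOAD T1 → mem=3 r[T1]=3 [LOAD]
2. LOAD T0 → mem=3 r[T0]=3 [LOAD]
3. CAS T1 → mem=4 r[T1]=3 [OK]
4. CAS T0 → mem=4 r[T0]=3 [RETRY]
5. LOAD T2 → mem=4 r[T2]=4 [LOAD]
6. LOAD T0 → mem=4 r[T0]=4 [LOAD]
7. CAS T2 → mem=5 r[T2]=4 [OK]
8. LOAD T2 → mem=5 r[T2]=5 [LOAD]
9. CAS T0 → mem=5 r[T0]=4 [RETRY]
10. CAS T2 → mem=6 r[T2]=5 [OK]
11. LOAD T2 → mem=6 r[T2]=6 [LOAD]
12. CAS T2 → mem=7 r[T2]=6 [OK]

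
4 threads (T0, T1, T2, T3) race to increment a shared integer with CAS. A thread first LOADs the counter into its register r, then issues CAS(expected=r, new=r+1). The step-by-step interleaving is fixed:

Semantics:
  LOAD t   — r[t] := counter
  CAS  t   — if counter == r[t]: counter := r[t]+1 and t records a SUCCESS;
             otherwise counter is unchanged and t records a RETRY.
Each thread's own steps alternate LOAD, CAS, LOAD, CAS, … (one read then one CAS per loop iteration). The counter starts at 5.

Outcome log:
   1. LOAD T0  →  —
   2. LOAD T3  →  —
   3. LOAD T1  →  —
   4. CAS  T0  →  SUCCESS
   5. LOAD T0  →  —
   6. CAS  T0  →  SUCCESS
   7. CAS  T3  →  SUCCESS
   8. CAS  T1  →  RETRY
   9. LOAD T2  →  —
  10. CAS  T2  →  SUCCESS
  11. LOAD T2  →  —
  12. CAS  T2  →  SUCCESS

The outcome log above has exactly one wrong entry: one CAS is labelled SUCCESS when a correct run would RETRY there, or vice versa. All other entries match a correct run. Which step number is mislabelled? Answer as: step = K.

step = 7

Correct run:
   1) LOAD T0:  M=5  r_T0=5
   2) LOAD T3:  M=5  r_T3=5
   3) LOAD T1:  M=5  r_T1=5
   4) CAS  T0:  M=6  r_T0=5 ✓
   5) LOAD T0:  M=6  r_T0=6
   6) CAS  T0:  M=7  r_T0=6 ✓
   7) CAS  T3:  M=7  r_T3=5 ✗
   8) CAS  T1:  M=7  r_T1=5 ✗
   9) LOAD T2:  M=7  r_T2=7
  10) CAS  T2:  M=8  r_T2=7 ✓
  11) LOAD T2:  M=8  r_T2=8
  12) CAS  T2:  M=9  r_T2=8 ✓
Flip is step 7.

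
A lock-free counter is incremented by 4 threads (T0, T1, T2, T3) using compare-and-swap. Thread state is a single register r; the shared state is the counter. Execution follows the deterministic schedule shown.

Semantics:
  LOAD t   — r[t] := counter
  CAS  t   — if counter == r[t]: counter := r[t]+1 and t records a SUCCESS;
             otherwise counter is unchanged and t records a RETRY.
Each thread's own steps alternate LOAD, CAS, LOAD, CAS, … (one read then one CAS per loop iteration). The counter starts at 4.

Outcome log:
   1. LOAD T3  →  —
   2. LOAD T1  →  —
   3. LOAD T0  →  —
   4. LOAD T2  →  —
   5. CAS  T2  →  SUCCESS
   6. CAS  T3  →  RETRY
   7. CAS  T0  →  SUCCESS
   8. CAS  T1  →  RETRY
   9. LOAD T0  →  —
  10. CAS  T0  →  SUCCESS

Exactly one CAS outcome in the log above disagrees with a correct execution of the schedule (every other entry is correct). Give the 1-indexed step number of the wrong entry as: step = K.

Correct run:
step 1: T3 LOAD ⇒ load; ctr=4 reg=4
step 2: T1 LOAD ⇒ load; ctr=4 reg=4
step 3: T0 LOAD ⇒ load; ctr=4 reg=4
step 4: T2 LOAD ⇒ load; ctr=4 reg=4
step 5: T2 CAS ⇒ ok; ctr=5 reg=4
step 6: T3 CAS ⇒ retry; ctr=5 reg=4
step 7: T0 CAS ⇒ retry; ctr=5 reg=4
step 8: T1 CAS ⇒ retry; ctr=5 reg=4
step 9: T0 LOAD ⇒ load; ctr=5 reg=5
step 10: T0 CAS ⇒ ok; ctr=6 reg=5
Flip is step 7.

step = 7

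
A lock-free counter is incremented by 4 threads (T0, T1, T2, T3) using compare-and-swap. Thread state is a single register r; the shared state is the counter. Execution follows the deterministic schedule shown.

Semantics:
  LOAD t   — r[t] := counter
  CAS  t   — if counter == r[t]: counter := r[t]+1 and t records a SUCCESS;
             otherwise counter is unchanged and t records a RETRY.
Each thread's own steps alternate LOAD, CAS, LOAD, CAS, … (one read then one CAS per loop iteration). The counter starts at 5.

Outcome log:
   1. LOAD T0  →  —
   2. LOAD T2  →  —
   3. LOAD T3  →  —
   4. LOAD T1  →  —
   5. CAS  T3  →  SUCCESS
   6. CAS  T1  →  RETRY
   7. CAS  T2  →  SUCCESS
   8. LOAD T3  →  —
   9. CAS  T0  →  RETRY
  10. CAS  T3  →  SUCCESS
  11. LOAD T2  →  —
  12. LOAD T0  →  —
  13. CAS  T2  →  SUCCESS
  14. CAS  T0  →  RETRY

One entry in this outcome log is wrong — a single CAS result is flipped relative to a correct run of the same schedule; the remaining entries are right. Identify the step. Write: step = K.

Reference trace:
T0 LOAD — after: cnt=5, r=5 — load
T2 LOAD — after: cnt=5, r=5 — load
T3 LOAD — after: cnt=5, r=5 — load
T1 LOAD — after: cnt=5, r=5 — load
T3 CAS — after: cnt=6, r=5 — ok
T1 CAS — after: cnt=6, r=5 — retry
T2 CAS — after: cnt=6, r=5 — retry
T3 LOAD — after: cnt=6, r=6 — load
T0 CAS — after: cnt=6, r=5 — retry
T3 CAS — after: cnt=7, r=6 — ok
T2 LOAD — after: cnt=7, r=7 — load
T0 LOAD — after: cnt=7, r=7 — load
T2 CAS — after: cnt=8, r=7 — ok
T0 CAS — after: cnt=8, r=7 — retry
Flip is step 7.

step = 7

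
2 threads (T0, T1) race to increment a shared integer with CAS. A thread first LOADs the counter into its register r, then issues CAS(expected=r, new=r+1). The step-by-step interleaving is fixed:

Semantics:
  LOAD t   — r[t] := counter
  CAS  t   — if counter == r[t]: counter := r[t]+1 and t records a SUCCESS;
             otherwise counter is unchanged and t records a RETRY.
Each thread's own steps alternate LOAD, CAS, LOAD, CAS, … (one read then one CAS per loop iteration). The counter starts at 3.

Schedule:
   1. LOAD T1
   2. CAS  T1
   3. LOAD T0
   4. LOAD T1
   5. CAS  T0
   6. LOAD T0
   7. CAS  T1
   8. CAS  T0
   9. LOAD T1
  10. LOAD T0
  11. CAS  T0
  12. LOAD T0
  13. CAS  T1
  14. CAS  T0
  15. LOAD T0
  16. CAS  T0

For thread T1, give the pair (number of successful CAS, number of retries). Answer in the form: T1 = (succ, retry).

#1 T1 reads 3
#2 T1 CAS(3→4) writes; counter now 4
#3 T0 reads 4
#4 T1 reads 4
#5 T0 CAS(4→5) writes; counter now 5
#6 T0 reads 5
#7 T1 CAS(4→5) fails; counter now 5
#8 T0 CAS(5→6) writes; counter now 6
#9 T1 reads 6
#10 T0 reads 6
#11 T0 CAS(6→7) writes; counter now 7
#12 T0 reads 7
#13 T1 CAS(6→7) fails; counter now 7
#14 T0 CAS(7→8) writes; counter now 8
#15 T0 reads 8
#16 T0 CAS(8→9) writes; counter now 9

T1 = (1, 2)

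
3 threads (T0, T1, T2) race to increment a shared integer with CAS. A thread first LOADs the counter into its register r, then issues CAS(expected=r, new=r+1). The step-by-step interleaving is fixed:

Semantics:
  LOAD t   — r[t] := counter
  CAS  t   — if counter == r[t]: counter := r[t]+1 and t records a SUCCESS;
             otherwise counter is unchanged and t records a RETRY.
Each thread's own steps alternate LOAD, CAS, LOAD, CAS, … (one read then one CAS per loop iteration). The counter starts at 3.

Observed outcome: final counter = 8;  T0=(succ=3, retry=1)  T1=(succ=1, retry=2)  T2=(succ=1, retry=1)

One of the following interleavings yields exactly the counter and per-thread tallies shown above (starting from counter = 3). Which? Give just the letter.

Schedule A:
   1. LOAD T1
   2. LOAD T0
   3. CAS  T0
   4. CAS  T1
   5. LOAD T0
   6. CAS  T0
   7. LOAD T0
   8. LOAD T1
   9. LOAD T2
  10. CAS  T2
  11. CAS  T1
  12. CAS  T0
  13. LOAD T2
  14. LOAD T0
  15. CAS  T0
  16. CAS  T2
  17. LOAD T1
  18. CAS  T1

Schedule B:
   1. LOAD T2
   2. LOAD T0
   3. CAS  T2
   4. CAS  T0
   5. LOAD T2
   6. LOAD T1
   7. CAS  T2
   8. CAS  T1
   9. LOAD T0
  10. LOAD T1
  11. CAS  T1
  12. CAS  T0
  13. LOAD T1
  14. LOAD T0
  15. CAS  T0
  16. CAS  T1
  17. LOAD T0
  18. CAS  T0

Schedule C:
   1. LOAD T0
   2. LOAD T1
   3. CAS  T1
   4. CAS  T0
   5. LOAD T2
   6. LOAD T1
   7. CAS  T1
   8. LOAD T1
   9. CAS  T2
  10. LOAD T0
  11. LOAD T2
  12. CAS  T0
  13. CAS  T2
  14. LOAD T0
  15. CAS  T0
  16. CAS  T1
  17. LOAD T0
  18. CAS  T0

A

Run A:
T1 LOAD — after: cnt=3, r=3 — load
T0 LOAD — after: cnt=3, r=3 — load
T0 CAS — after: cnt=4, r=3 — ok
T1 CAS — after: cnt=4, r=3 — retry
T0 LOAD — after: cnt=4, r=4 — load
T0 CAS — after: cnt=5, r=4 — ok
T0 LOAD — after: cnt=5, r=5 — load
T1 LOAD — after: cnt=5, r=5 — load
T2 LOAD — after: cnt=5, r=5 — load
T2 CAS — after: cnt=6, r=5 — ok
T1 CAS — after: cnt=6, r=5 — retry
T0 CAS — after: cnt=6, r=5 — retry
T2 LOAD — after: cnt=6, r=6 — load
T0 LOAD — after: cnt=6, r=6 — load
T0 CAS — after: cnt=7, r=6 — ok
T2 CAS — after: cnt=7, r=6 — retry
T1 LOAD — after: cnt=7, r=7 — load
T1 CAS — after: cnt=8, r=7 — ok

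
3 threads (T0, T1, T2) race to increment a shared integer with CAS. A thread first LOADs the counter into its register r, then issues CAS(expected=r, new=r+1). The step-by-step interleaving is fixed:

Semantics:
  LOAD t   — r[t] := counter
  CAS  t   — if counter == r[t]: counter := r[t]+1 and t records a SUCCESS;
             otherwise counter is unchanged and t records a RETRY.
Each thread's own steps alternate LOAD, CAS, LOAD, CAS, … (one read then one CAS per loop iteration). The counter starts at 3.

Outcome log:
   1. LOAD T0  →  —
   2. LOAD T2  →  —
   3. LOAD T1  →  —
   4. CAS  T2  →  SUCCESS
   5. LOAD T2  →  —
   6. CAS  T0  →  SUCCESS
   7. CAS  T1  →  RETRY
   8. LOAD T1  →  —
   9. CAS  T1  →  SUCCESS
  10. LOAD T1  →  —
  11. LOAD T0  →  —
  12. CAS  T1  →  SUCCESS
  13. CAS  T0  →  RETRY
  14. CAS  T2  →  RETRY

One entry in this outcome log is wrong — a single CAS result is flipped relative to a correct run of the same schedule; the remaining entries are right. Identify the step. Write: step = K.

step = 6

Reference trace:
#1 T0 reads 3
#2 T2 reads 3
#3 T1 reads 3
#4 T2 CAS(3→4) writes; counter now 4
#5 T2 reads 4
#6 T0 CAS(3→4) fails; counter now 4
#7 T1 CAS(3→4) fails; counter now 4
#8 T1 reads 4
#9 T1 CAS(4→5) writes; counter now 5
#10 T1 reads 5
#11 T0 reads 5
#12 T1 CAS(5→6) writes; counter now 6
#13 T0 CAS(5→6) fails; counter now 6
#14 T2 CAS(4→5) fails; counter now 6
Flip is step 6.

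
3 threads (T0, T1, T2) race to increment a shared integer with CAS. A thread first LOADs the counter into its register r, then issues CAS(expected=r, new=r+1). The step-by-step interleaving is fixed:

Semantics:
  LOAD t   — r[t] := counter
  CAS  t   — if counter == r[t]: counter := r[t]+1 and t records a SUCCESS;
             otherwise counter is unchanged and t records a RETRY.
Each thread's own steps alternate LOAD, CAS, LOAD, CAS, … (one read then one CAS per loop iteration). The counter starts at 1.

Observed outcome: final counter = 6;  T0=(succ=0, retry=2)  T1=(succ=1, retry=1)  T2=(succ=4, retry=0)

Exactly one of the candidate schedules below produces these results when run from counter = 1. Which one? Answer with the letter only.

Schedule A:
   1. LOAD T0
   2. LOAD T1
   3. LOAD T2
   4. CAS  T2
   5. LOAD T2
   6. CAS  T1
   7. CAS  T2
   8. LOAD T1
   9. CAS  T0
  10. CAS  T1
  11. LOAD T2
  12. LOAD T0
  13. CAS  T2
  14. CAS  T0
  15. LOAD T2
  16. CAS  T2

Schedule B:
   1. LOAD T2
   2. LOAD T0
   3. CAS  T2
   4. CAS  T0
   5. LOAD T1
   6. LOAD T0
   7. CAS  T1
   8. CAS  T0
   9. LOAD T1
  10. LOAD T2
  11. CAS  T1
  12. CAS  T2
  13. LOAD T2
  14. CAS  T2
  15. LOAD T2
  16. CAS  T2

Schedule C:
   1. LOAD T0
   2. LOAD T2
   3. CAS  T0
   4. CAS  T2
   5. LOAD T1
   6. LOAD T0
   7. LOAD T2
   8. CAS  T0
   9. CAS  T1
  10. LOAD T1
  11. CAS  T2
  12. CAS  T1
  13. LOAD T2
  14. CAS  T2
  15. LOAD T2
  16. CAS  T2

A

Run A:
step 1: T0 LOAD ⇒ load; ctr=1 reg=1
step 2: T1 LOAD ⇒ load; ctr=1 reg=1
step 3: T2 LOAD ⇒ load; ctr=1 reg=1
step 4: T2 CAS ⇒ ok; ctr=2 reg=1
step 5: T2 LOAD ⇒ load; ctr=2 reg=2
step 6: T1 CAS ⇒ retry; ctr=2 reg=1
step 7: T2 CAS ⇒ ok; ctr=3 reg=2
step 8: T1 LOAD ⇒ load; ctr=3 reg=3
step 9: T0 CAS ⇒ retry; ctr=3 reg=1
step 10: T1 CAS ⇒ ok; ctr=4 reg=3
step 11: T2 LOAD ⇒ load; ctr=4 reg=4
step 12: T0 LOAD ⇒ load; ctr=4 reg=4
step 13: T2 CAS ⇒ ok; ctr=5 reg=4
step 14: T0 CAS ⇒ retry; ctr=5 reg=4
step 15: T2 LOAD ⇒ load; ctr=5 reg=5
step 16: T2 CAS ⇒ ok; ctr=6 reg=5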